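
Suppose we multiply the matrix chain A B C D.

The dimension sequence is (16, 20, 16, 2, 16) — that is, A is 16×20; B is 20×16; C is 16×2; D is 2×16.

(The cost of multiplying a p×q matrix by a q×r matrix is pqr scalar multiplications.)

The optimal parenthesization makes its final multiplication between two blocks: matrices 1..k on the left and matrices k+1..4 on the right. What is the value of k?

3

Adjacent pairs: AB = 16·20·16 = 5120; BC = 20·16·2 = 640; CD = 16·2·16 = 512.
Length 3: A..C: k=1: 0+640+16·20·2=1280; k=2: 5120+0+16·16·2=5632 → min 1280 | B..D: k=2: 0+512+20·16·16=5632; k=3: 640+0+20·2·16=1280 → min 1280.
Top-level splits: k=1: (A..A)·(B..D) → 0+1280+16·20·16 = 6400; k=2: (A..B)·(C..D) → 5120+512+16·16·16 = 9728; k=3: (A..C)·(D..D) → 1280+0+16·2·16 = 1792.
Best split is after C, i.e. k = 3.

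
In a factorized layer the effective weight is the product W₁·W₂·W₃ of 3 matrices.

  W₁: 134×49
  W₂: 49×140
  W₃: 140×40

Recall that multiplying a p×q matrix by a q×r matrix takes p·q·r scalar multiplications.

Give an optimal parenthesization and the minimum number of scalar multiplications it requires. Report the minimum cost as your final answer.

537040

(W₁·(W₂·W₃)): cost 537040.
((W₁·W₂)·W₃): cost 1669640.
Optimal: (W₁·(W₂·W₃)) with cost 537040.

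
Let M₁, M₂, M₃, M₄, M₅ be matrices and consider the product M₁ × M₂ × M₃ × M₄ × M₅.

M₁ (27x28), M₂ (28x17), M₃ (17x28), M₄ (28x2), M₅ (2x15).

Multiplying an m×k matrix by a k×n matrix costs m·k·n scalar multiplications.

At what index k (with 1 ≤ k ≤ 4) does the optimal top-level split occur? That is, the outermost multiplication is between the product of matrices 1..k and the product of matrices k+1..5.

Adjacent pairs: M₁M₂ = 27·28·17 = 12852; M₂M₃ = 28·17·28 = 13328; M₃M₄ = 17·28·2 = 952; M₄M₅ = 28·2·15 = 840.
Length 3: M₁..M₃: k=1: 0+13328+27·28·28=34496; k=2: 12852+0+27·17·28=25704 → min 25704 | M₂..M₄: k=2: 0+952+28·17·2=1904; k=3: 13328+0+28·28·2=14896 → min 1904 | M₃..M₅: k=3: 0+840+17·28·15=7980; k=4: 952+0+17·2·15=1462 → min 1462.
Length 4: M₁..M₄: k=1: 0+1904+27·28·2=3416; k=2: 12852+952+27·17·2=14722; k=3: 25704+0+27·28·2=27216 → min 3416 | M₂..M₅: k=2: 0+1462+28·17·15=8602; k=3: 13328+840+28·28·15=25928; k=4: 1904+0+28·2·15=2744 → min 2744.
Top-level splits: k=1: (M₁..M₁)·(M₂..M₅) → 0+2744+27·28·15 = 14084; k=2: (M₁..M₂)·(M₃..M₅) → 12852+1462+27·17·15 = 21199; k=3: (M₁..M₃)·(M₄..M₅) → 25704+840+27·28·15 = 37884; k=4: (M₁..M₄)·(M₅..M₅) → 3416+0+27·2·15 = 4226.
Best split is after M₄, i.e. k = 4.

4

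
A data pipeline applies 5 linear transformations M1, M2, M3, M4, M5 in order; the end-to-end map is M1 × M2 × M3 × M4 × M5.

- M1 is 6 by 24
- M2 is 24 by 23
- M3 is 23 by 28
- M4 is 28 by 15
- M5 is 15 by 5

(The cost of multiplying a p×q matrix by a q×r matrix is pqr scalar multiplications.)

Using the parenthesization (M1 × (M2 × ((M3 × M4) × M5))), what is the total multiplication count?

14865

(M3 × M4): 23×28 by 28×15 → 23×15, cost 23·28·15 = 9660
((M3 × M4) × M5): 23×15 by 15×5 → 23×5, cost 23·15·5 = 1725; cumulative 11385
(M2 × ((M3 × M4) × M5)): 24×23 by 23×5 → 24×5, cost 24·23·5 = 2760; cumulative 14145
(M1 × (M2 × ((M3 × M4) × M5))): 6×24 by 24×5 → 6×5, cost 6·24·5 = 720; cumulative 14865
Total: 14865 scalar multiplications.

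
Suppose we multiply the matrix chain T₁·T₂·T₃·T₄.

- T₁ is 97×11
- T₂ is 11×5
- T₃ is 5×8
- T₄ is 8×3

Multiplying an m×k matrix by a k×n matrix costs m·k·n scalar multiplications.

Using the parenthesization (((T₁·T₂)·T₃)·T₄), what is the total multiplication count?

11543

(T₁·T₂): 97×11 by 11×5 → 97×5, cost 97·11·5 = 5335
((T₁·T₂)·T₃): 97×5 by 5×8 → 97×8, cost 97·5·8 = 3880; cumulative 9215
(((T₁·T₂)·T₃)·T₄): 97×8 by 8×3 → 97×3, cost 97·8·3 = 2328; cumulative 11543
Total: 11543 scalar multiplications.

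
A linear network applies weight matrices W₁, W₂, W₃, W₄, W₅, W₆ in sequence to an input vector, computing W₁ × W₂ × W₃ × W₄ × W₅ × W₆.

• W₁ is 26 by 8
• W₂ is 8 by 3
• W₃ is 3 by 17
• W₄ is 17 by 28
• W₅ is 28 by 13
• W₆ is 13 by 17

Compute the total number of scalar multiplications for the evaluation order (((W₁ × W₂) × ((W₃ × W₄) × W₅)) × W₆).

9904

(W₁ × W₂): 26×8 by 8×3 → 26×3, cost 26·8·3 = 624
(W₃ × W₄): 3×17 by 17×28 → 3×28, cost 3·17·28 = 1428
((W₃ × W₄) × W₅): 3×28 by 28×13 → 3×13, cost 3·28·13 = 1092; cumulative 2520
((W₁ × W₂) × ((W₃ × W₄) × W₅)): 26×3 by 3×13 → 26×13, cost 26·3·13 = 1014; cumulative 4158
(((W₁ × W₂) × ((W₃ × W₄) × W₅)) × W₆): 26×13 by 13×17 → 26×17, cost 26·13·17 = 5746; cumulative 9904
Total: 9904 scalar multiplications.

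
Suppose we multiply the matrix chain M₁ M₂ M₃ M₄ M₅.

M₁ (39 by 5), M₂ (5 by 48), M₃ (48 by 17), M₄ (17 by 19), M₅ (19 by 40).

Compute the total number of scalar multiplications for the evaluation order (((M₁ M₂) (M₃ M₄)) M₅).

(M₁ M₂): 39×5 by 5×48 → 39×48, cost 39·5·48 = 9360
(M₃ M₄): 48×17 by 17×19 → 48×19, cost 48·17·19 = 15504
((M₁ M₂) (M₃ M₄)): 39×48 by 48×19 → 39×19, cost 39·48·19 = 35568; cumulative 60432
(((M₁ M₂) (M₃ M₄)) M₅): 39×19 by 19×40 → 39×40, cost 39·19·40 = 29640; cumulative 90072
Total: 90072 scalar multiplications.

90072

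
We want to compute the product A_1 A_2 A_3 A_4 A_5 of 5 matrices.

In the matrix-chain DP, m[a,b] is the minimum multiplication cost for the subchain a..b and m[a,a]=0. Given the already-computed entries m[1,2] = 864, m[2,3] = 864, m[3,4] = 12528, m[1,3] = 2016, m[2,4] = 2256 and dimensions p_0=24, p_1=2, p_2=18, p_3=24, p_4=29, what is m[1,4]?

3648

m[1,4] = min over k∈[1,3] of m[1,k]+m[k+1,4]+p_{0}·p_k·p_{4}.
k=1: 0 + 2256 + 24·2·29 = 3648; k=2: 864 + 12528 + 24·18·29 = 25920; k=3: 2016 + 0 + 24·24·29 = 18720.
Minimum: 3648 at k=1.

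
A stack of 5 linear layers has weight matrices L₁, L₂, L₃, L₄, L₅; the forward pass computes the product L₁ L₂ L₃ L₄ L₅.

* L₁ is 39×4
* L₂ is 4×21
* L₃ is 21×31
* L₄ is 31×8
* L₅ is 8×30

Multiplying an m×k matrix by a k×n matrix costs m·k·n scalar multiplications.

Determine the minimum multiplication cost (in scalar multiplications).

Adjacent pairs: L₁L₂ = 39·4·21 = 3276; L₂L₃ = 4·21·31 = 2604; L₃L₄ = 21·31·8 = 5208; L₄L₅ = 31·8·30 = 7440.
Length 3: L₁..L₃: k=1: 0+2604+39·4·31=7440; k=2: 3276+0+39·21·31=28665 → min 7440 | L₂..L₄: k=2: 0+5208+4·21·8=5880; k=3: 2604+0+4·31·8=3596 → min 3596 | L₃..L₅: k=3: 0+7440+21·31·30=26970; k=4: 5208+0+21·8·30=10248 → min 10248.
Length 4: L₁..L₄: k=1: 0+3596+39·4·8=4844; k=2: 3276+5208+39·21·8=15036; k=3: 7440+0+39·31·8=17112 → min 4844 | L₂..L₅: k=2: 0+10248+4·21·30=12768; k=3: 2604+7440+4·31·30=13764; k=4: 3596+0+4·8·30=4556 → min 4556.
Length 5: L₁..L₅: k=1: 0+4556+39·4·30=9236; k=2: 3276+10248+39·21·30=38094; k=3: 7440+7440+39·31·30=51150; k=4: 4844+0+39·8·30=14204 → min 9236.
Optimal order: (L₁ (((L₂ L₃) L₄) L₅)) with cost 9236.

9236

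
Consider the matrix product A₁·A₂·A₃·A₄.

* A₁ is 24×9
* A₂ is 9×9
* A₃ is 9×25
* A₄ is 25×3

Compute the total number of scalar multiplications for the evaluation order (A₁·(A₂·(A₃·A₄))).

(A₃·A₄): 9×25 by 25×3 → 9×3, cost 9·25·3 = 675
(A₂·(A₃·A₄)): 9×9 by 9×3 → 9×3, cost 9·9·3 = 243; cumulative 918
(A₁·(A₂·(A₃·A₄))): 24×9 by 9×3 → 24×3, cost 24·9·3 = 648; cumulative 1566
Total: 1566 scalar multiplications.

1566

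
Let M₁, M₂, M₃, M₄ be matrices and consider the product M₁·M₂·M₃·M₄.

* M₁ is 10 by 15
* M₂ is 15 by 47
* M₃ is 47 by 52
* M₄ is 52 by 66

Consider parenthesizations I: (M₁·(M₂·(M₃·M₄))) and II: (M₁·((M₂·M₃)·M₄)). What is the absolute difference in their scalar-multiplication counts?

Order I = (M₁·(M₂·(M₃·M₄))): (M₃·M₄): 47×52 by 52×66 → 47×66, cost 47·52·66 = 161304; (M₂·(M₃·M₄)): 15×47 by 47×66 → 15×66, cost 15·47·66 = 46530; cumulative 207834; (M₁·(M₂·(M₃·M₄))): 10×15 by 15×66 → 10×66, cost 10·15·66 = 9900; cumulative 217734. Total 217734.
Order II = (M₁·((M₂·M₃)·M₄)): (M₂·M₃): 15×47 by 47×52 → 15×52, cost 15·47·52 = 36660; ((M₂·M₃)·M₄): 15×52 by 52×66 → 15×66, cost 15·52·66 = 51480; cumulative 88140; (M₁·((M₂·M₃)·M₄)): 10×15 by 15×66 → 10×66, cost 10·15·66 = 9900; cumulative 98040. Total 98040.
Difference: |217734 − 98040| = 119694.

119694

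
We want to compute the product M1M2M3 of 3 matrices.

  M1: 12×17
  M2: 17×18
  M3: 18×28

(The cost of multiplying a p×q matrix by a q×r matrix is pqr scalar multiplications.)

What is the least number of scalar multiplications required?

9720

Order (M1(M2M3)): (M2M3): 17×18 by 18×28 → 17×28, cost 17·18·28 = 8568; (M1(M2M3)): 12×17 by 17×28 → 12×28, cost 12·17·28 = 5712; cumulative 14280. Total 14280.
Order ((M1M2)M3): (M1M2): 12×17 by 17×18 → 12×18, cost 12·17·18 = 3672; ((M1M2)M3): 12×18 by 18×28 → 12×28, cost 12·18·28 = 6048; cumulative 9720. Total 9720.
Minimum: 9720.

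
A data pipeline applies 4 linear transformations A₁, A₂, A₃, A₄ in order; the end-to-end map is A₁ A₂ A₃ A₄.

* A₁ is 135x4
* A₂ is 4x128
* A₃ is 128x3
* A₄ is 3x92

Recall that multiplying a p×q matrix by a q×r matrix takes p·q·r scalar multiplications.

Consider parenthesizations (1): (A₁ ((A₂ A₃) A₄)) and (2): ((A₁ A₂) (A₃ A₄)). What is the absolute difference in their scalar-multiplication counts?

1641888

Order (1) = (A₁ ((A₂ A₃) A₄)): (A₂ A₃): 4×128 by 128×3 → 4×3, cost 4·128·3 = 1536; ((A₂ A₃) A₄): 4×3 by 3×92 → 4×92, cost 4·3·92 = 1104; cumulative 2640; (A₁ ((A₂ A₃) A₄)): 135×4 by 4×92 → 135×92, cost 135·4·92 = 49680; cumulative 52320. Total 52320.
Order (2) = ((A₁ A₂) (A₃ A₄)): (A₁ A₂): 135×4 by 4×128 → 135×128, cost 135·4·128 = 69120; (A₃ A₄): 128×3 by 3×92 → 128×92, cost 128·3·92 = 35328; ((A₁ A₂) (A₃ A₄)): 135×128 by 128×92 → 135×92, cost 135·128·92 = 1589760; cumulative 1694208. Total 1694208.
Difference: |52320 − 1694208| = 1641888.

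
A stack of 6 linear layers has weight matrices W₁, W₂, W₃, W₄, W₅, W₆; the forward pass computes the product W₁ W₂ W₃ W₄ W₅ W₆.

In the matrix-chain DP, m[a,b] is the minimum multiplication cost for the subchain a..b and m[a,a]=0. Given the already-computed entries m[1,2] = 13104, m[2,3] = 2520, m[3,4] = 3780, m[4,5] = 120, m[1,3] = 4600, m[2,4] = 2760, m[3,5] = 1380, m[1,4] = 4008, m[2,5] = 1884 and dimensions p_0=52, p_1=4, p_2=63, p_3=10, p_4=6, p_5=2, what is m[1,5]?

2300

m[1,5] = min over k∈[1,4] of m[1,k]+m[k+1,5]+p_{0}·p_k·p_{5}.
k=1: 0 + 1884 + 52·4·2 = 2300; k=2: 13104 + 1380 + 52·63·2 = 21036; k=3: 4600 + 120 + 52·10·2 = 5760; k=4: 4008 + 0 + 52·6·2 = 4632.
Minimum: 2300 at k=1.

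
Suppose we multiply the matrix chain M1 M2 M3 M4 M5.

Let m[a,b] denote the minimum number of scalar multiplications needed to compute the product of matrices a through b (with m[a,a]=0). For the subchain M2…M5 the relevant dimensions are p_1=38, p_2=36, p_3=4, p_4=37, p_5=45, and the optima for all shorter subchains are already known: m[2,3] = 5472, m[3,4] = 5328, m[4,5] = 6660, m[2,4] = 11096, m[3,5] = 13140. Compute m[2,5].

18972

m[2,5] = min over k∈[2,4] of m[2,k]+m[k+1,5]+p_{1}·p_k·p_{5}.
k=2: 0 + 13140 + 38·36·45 = 74700; k=3: 5472 + 6660 + 38·4·45 = 18972; k=4: 11096 + 0 + 38·37·45 = 74366.
Minimum: 18972 at k=3.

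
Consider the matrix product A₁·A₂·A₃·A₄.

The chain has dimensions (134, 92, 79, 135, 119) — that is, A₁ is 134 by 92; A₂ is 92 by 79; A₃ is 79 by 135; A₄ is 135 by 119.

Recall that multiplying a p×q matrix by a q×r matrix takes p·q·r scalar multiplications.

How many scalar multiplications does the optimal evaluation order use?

3502781

Adjacent pairs: A₁A₂ = 134·92·79 = 973912; A₂A₃ = 92·79·135 = 981180; A₃A₄ = 79·135·119 = 1269135.
Length 3: A₁..A₃: k=1: 0+981180+134·92·135=2645460; k=2: 973912+0+134·79·135=2403022 → min 2403022 | A₂..A₄: k=2: 0+1269135+92·79·119=2134027; k=3: 981180+0+92·135·119=2459160 → min 2134027.
Length 4: A₁..A₄: k=1: 0+2134027+134·92·119=3601059; k=2: 973912+1269135+134·79·119=3502781; k=3: 2403022+0+134·135·119=4555732 → min 3502781.
Optimal order: ((A₁·A₂)·(A₃·A₄)) with cost 3502781.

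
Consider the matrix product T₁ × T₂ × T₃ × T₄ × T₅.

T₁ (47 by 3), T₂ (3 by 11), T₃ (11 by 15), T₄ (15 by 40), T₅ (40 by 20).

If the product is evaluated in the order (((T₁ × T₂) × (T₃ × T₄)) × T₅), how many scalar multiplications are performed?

66431

(T₁ × T₂): 47×3 by 3×11 → 47×11, cost 47·3·11 = 1551
(T₃ × T₄): 11×15 by 15×40 → 11×40, cost 11·15·40 = 6600
((T₁ × T₂) × (T₃ × T₄)): 47×11 by 11×40 → 47×40, cost 47·11·40 = 20680; cumulative 28831
(((T₁ × T₂) × (T₃ × T₄)) × T₅): 47×40 by 40×20 → 47×20, cost 47·40·20 = 37600; cumulative 66431
Total: 66431 scalar multiplications.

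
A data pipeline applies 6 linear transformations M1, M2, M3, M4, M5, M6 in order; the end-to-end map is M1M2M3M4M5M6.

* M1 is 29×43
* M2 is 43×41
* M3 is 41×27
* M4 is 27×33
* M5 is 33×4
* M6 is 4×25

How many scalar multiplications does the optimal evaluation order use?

Adjacent pairs: M1M2 = 29·43·41 = 51127; M2M3 = 43·41·27 = 47601; M3M4 = 41·27·33 = 36531; M4M5 = 27·33·4 = 3564; M5M6 = 33·4·25 = 3300.
Length 3: M1..M3: k=1: 0+47601+29·43·27=81270; k=2: 51127+0+29·41·27=83230 → min 81270 | M2..M4: k=2: 0+36531+43·41·33=94710; k=3: 47601+0+43·27·33=85914 → min 85914 | M3..M5: k=3: 0+3564+41·27·4=7992; k=4: 36531+0+41·33·4=41943 → min 7992 | M4..M6: k=4: 0+3300+27·33·25=25575; k=5: 3564+0+27·4·25=6264 → min 6264.
Length 4: M1..M4: k=1: 0+85914+29·43·33=127065; k=2: 51127+36531+29·41·33=126895; k=3: 81270+0+29·27·33=107109 → min 107109 | M2..M5: k=2: 0+7992+43·41·4=15044; k=3: 47601+3564+43·27·4=55809; k=4: 85914+0+43·33·4=91590 → min 15044 | M3..M6: k=3: 0+6264+41·27·25=33939; k=4: 36531+3300+41·33·25=73656; k=5: 7992+0+41·4·25=12092 → min 12092.
Length 5: M1..M5: k=1: 0+15044+29·43·4=20032; k=2: 51127+7992+29·41·4=63875; k=3: 81270+3564+29·27·4=87966; k=4: 107109+0+29·33·4=110937 → min 20032 | M2..M6: k=2: 0+12092+43·41·25=56167; k=3: 47601+6264+43·27·25=82890; k=4: 85914+3300+43·33·25=124689; k=5: 15044+0+43·4·25=19344 → min 19344.
Length 6: M1..M6: k=1: 0+19344+29·43·25=50519; k=2: 51127+12092+29·41·25=92944; k=3: 81270+6264+29·27·25=107109; k=4: 107109+3300+29·33·25=134334; k=5: 20032+0+29·4·25=22932 → min 22932.
Optimal order: ((M1(M2(M3(M4M5))))M6) with cost 22932.

22932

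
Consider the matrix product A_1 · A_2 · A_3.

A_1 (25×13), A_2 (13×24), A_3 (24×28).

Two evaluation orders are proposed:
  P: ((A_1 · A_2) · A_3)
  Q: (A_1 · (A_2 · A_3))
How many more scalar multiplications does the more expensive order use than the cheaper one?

Order P = ((A_1 · A_2) · A_3): (A_1 · A_2): 25×13 by 13×24 → 25×24, cost 25·13·24 = 7800; ((A_1 · A_2) · A_3): 25×24 by 24×28 → 25×28, cost 25·24·28 = 16800; cumulative 24600. Total 24600.
Order Q = (A_1 · (A_2 · A_3)): (A_2 · A_3): 13×24 by 24×28 → 13×28, cost 13·24·28 = 8736; (A_1 · (A_2 · A_3)): 25×13 by 13×28 → 25×28, cost 25·13·28 = 9100; cumulative 17836. Total 17836.
Difference: |24600 − 17836| = 6764.

6764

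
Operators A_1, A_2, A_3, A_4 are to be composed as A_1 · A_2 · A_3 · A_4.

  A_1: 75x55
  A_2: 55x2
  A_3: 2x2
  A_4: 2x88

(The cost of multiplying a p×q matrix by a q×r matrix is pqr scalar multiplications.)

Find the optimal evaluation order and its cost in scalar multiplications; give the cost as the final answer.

Adjacent pairs: A_1A_2 = 75·55·2 = 8250; A_2A_3 = 55·2·2 = 220; A_3A_4 = 2·2·88 = 352.
Length 3: A_1..A_3: k=1: 0+220+75·55·2=8470; k=2: 8250+0+75·2·2=8550 → min 8470 | A_2..A_4: k=2: 0+352+55·2·88=10032; k=3: 220+0+55·2·88=9900 → min 9900.
Length 4: A_1..A_4: k=1: 0+9900+75·55·88=372900; k=2: 8250+352+75·2·88=21802; k=3: 8470+0+75·2·88=21670 → min 21670.
Optimal parenthesization: ((A_1 · (A_2 · A_3)) · A_4) with cost 21670.

21670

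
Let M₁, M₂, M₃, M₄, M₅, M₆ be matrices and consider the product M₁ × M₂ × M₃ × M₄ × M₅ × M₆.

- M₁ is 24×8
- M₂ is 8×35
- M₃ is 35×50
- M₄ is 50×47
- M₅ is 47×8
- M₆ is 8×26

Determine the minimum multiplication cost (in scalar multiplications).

41568

Adjacent pairs: M₁M₂ = 24·8·35 = 6720; M₂M₃ = 8·35·50 = 14000; M₃M₄ = 35·50·47 = 82250; M₄M₅ = 50·47·8 = 18800; M₅M₆ = 47·8·26 = 9776.
Length 3: M₁..M₃: k=1: 0+14000+24·8·50=23600; k=2: 6720+0+24·35·50=48720 → min 23600 | M₂..M₄: k=2: 0+82250+8·35·47=95410; k=3: 14000+0+8·50·47=32800 → min 32800 | M₃..M₅: k=3: 0+18800+35·50·8=32800; k=4: 82250+0+35·47·8=95410 → min 32800 | M₄..M₆: k=4: 0+9776+50·47·26=70876; k=5: 18800+0+50·8·26=29200 → min 29200.
Length 4: M₁..M₄: k=1: 0+32800+24·8·47=41824; k=2: 6720+82250+24·35·47=128450; k=3: 23600+0+24·50·47=80000 → min 41824 | M₂..M₅: k=2: 0+32800+8·35·8=35040; k=3: 14000+18800+8·50·8=36000; k=4: 32800+0+8·47·8=35808 → min 35040 | M₃..M₆: k=3: 0+29200+35·50·26=74700; k=4: 82250+9776+35·47·26=134796; k=5: 32800+0+35·8·26=40080 → min 40080.
Length 5: M₁..M₅: k=1: 0+35040+24·8·8=36576; k=2: 6720+32800+24·35·8=46240; k=3: 23600+18800+24·50·8=52000; k=4: 41824+0+24·47·8=50848 → min 36576 | M₂..M₆: k=2: 0+40080+8·35·26=47360; k=3: 14000+29200+8·50·26=53600; k=4: 32800+9776+8·47·26=52352; k=5: 35040+0+8·8·26=36704 → min 36704.
Length 6: M₁..M₆: k=1: 0+36704+24·8·26=41696; k=2: 6720+40080+24·35·26=68640; k=3: 23600+29200+24·50·26=84000; k=4: 41824+9776+24·47·26=80928; k=5: 36576+0+24·8·26=41568 → min 41568.
Optimal order: ((M₁ × (M₂ × (M₃ × (M₄ × M₅)))) × M₆) with cost 41568.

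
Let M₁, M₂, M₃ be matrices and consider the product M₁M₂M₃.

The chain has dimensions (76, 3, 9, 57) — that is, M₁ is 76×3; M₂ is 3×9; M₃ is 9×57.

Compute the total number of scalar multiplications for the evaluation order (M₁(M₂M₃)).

(M₂M₃): 3×9 by 9×57 → 3×57, cost 3·9·57 = 1539
(M₁(M₂M₃)): 76×3 by 3×57 → 76×57, cost 76·3·57 = 12996; cumulative 14535
Total: 14535 scalar multiplications.

14535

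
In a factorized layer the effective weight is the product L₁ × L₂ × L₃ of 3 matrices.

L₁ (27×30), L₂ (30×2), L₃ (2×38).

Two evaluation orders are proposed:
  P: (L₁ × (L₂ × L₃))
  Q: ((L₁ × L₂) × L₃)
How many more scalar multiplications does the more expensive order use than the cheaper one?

Order P = (L₁ × (L₂ × L₃)): (L₂ × L₃): 30×2 by 2×38 → 30×38, cost 30·2·38 = 2280; (L₁ × (L₂ × L₃)): 27×30 by 30×38 → 27×38, cost 27·30·38 = 30780; cumulative 33060. Total 33060.
Order Q = ((L₁ × L₂) × L₃): (L₁ × L₂): 27×30 by 30×2 → 27×2, cost 27·30·2 = 1620; ((L₁ × L₂) × L₃): 27×2 by 2×38 → 27×38, cost 27·2·38 = 2052; cumulative 3672. Total 3672.
Difference: |33060 − 3672| = 29388.

29388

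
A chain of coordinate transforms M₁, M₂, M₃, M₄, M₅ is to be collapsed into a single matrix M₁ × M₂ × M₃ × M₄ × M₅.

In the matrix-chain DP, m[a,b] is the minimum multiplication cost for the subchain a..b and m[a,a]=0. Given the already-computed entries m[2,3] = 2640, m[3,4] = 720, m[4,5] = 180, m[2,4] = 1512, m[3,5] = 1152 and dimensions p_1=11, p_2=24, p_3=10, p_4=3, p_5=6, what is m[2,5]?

m[2,5] = min over k∈[2,4] of m[2,k]+m[k+1,5]+p_{1}·p_k·p_{5}.
k=2: 0 + 1152 + 11·24·6 = 2736; k=3: 2640 + 180 + 11·10·6 = 3480; k=4: 1512 + 0 + 11·3·6 = 1710.
Minimum: 1710 at k=4.

1710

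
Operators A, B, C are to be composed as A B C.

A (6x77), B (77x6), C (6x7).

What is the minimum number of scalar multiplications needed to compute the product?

3024

Order (A (B C)): (B C): 77×6 by 6×7 → 77×7, cost 77·6·7 = 3234; (A (B C)): 6×77 by 77×7 → 6×7, cost 6·77·7 = 3234; cumulative 6468. Total 6468.
Order ((A B) C): (A B): 6×77 by 77×6 → 6×6, cost 6·77·6 = 2772; ((A B) C): 6×6 by 6×7 → 6×7, cost 6·6·7 = 252; cumulative 3024. Total 3024.
Minimum: 3024.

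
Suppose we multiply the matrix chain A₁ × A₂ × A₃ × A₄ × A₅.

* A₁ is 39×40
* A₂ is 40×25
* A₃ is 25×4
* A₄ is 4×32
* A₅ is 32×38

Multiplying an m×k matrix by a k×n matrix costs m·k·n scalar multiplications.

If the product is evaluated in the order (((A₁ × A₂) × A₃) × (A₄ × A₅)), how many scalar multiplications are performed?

53692

(A₁ × A₂): 39×40 by 40×25 → 39×25, cost 39·40·25 = 39000
((A₁ × A₂) × A₃): 39×25 by 25×4 → 39×4, cost 39·25·4 = 3900; cumulative 42900
(A₄ × A₅): 4×32 by 32×38 → 4×38, cost 4·32·38 = 4864
(((A₁ × A₂) × A₃) × (A₄ × A₅)): 39×4 by 4×38 → 39×38, cost 39·4·38 = 5928; cumulative 53692
Total: 53692 scalar multiplications.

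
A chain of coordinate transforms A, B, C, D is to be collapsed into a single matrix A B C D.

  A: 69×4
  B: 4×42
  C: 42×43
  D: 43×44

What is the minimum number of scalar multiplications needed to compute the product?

26936

Adjacent pairs: AB = 69·4·42 = 11592; BC = 4·42·43 = 7224; CD = 42·43·44 = 79464.
Length 3: A..C: k=1: 0+7224+69·4·43=19092; k=2: 11592+0+69·42·43=136206 → min 19092 | B..D: k=2: 0+79464+4·42·44=86856; k=3: 7224+0+4·43·44=14792 → min 14792.
Length 4: A..D: k=1: 0+14792+69·4·44=26936; k=2: 11592+79464+69·42·44=218568; k=3: 19092+0+69·43·44=149640 → min 26936.
Optimal order: (A ((B C) D)) with cost 26936.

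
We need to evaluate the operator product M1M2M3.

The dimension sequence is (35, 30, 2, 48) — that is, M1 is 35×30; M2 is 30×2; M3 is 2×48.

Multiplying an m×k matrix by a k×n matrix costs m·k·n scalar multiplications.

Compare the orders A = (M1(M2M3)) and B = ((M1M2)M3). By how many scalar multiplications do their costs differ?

47820

Order A = (M1(M2M3)): (M2M3): 30×2 by 2×48 → 30×48, cost 30·2·48 = 2880; (M1(M2M3)): 35×30 by 30×48 → 35×48, cost 35·30·48 = 50400; cumulative 53280. Total 53280.
Order B = ((M1M2)M3): (M1M2): 35×30 by 30×2 → 35×2, cost 35·30·2 = 2100; ((M1M2)M3): 35×2 by 2×48 → 35×48, cost 35·2·48 = 3360; cumulative 5460. Total 5460.
Difference: |53280 − 5460| = 47820.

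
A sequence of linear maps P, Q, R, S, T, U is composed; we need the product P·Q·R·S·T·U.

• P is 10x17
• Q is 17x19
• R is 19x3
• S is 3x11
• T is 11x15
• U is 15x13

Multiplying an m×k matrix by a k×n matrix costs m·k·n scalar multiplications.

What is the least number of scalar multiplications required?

2949

Adjacent pairs: PQ = 10·17·19 = 3230; QR = 17·19·3 = 969; RS = 19·3·11 = 627; ST = 3·11·15 = 495; TU = 11·15·13 = 2145.
Length 3: P..R: k=1: 0+969+10·17·3=1479; k=2: 3230+0+10·19·3=3800 → min 1479 | Q..S: k=2: 0+627+17·19·11=4180; k=3: 969+0+17·3·11=1530 → min 1530 | R..T: k=3: 0+495+19·3·15=1350; k=4: 627+0+19·11·15=3762 → min 1350 | S..U: k=4: 0+2145+3·11·13=2574; k=5: 495+0+3·15·13=1080 → min 1080.
Length 4: P..S: k=1: 0+1530+10·17·11=3400; k=2: 3230+627+10·19·11=5947; k=3: 1479+0+10·3·11=1809 → min 1809 | Q..T: k=2: 0+1350+17·19·15=6195; k=3: 969+495+17·3·15=2229; k=4: 1530+0+17·11·15=4335 → min 2229 | R..U: k=3: 0+1080+19·3·13=1821; k=4: 627+2145+19·11·13=5489; k=5: 1350+0+19·15·13=5055 → min 1821.
Length 5: P..T: k=1: 0+2229+10·17·15=4779; k=2: 3230+1350+10·19·15=7430; k=3: 1479+495+10·3·15=2424; k=4: 1809+0+10·11·15=3459 → min 2424 | Q..U: k=2: 0+1821+17·19·13=6020; k=3: 969+1080+17·3·13=2712; k=4: 1530+2145+17·11·13=6106; k=5: 2229+0+17·15·13=5544 → min 2712.
Length 6: P..U: k=1: 0+2712+10·17·13=4922; k=2: 3230+1821+10·19·13=7521; k=3: 1479+1080+10·3·13=2949; k=4: 1809+2145+10·11·13=5384; k=5: 2424+0+10·15·13=4374 → min 2949.
Optimal order: ((P·(Q·R))·((S·T)·U)) with cost 2949.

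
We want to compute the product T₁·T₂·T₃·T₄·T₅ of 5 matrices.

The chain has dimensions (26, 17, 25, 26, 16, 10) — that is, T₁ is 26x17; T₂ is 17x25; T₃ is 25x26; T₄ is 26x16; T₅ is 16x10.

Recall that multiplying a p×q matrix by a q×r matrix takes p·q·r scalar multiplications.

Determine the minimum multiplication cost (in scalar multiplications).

19330

Adjacent pairs: T₁T₂ = 26·17·25 = 11050; T₂T₃ = 17·25·26 = 11050; T₃T₄ = 25·26·16 = 10400; T₄T₅ = 26·16·10 = 4160.
Length 3: T₁..T₃: k=1: 0+11050+26·17·26=22542; k=2: 11050+0+26·25·26=27950 → min 22542 | T₂..T₄: k=2: 0+10400+17·25·16=17200; k=3: 11050+0+17·26·16=18122 → min 17200 | T₃..T₅: k=3: 0+4160+25·26·10=10660; k=4: 10400+0+25·16·10=14400 → min 10660.
Length 4: T₁..T₄: k=1: 0+17200+26·17·16=24272; k=2: 11050+10400+26·25·16=31850; k=3: 22542+0+26·26·16=33358 → min 24272 | T₂..T₅: k=2: 0+10660+17·25·10=14910; k=3: 11050+4160+17·26·10=19630; k=4: 17200+0+17·16·10=19920 → min 14910.
Length 5: T₁..T₅: k=1: 0+14910+26·17·10=19330; k=2: 11050+10660+26·25·10=28210; k=3: 22542+4160+26·26·10=33462; k=4: 24272+0+26·16·10=28432 → min 19330.
Optimal order: (T₁·(T₂·(T₃·(T₄·T₅)))) with cost 19330.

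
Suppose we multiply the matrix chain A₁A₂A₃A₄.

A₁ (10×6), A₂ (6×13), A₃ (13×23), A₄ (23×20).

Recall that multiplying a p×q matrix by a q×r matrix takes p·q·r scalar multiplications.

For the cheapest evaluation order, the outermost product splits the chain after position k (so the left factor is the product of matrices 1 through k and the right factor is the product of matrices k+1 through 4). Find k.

1

Adjacent pairs: A₁A₂ = 10·6·13 = 780; A₂A₃ = 6·13·23 = 1794; A₃A₄ = 13·23·20 = 5980.
Length 3: A₁..A₃: k=1: 0+1794+10·6·23=3174; k=2: 780+0+10·13·23=3770 → min 3174 | A₂..A₄: k=2: 0+5980+6·13·20=7540; k=3: 1794+0+6·23·20=4554 → min 4554.
Top-level splits: k=1: (A₁..A₁)·(A₂..A₄) → 0+4554+10·6·20 = 5754; k=2: (A₁..A₂)·(A₃..A₄) → 780+5980+10·13·20 = 9360; k=3: (A₁..A₃)·(A₄..A₄) → 3174+0+10·23·20 = 7774.
Best split is after A₁, i.e. k = 1.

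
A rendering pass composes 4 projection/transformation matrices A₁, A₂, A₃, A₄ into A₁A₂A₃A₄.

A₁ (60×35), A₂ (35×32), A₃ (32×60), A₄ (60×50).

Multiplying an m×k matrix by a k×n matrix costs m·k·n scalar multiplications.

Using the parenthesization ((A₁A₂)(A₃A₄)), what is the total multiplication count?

259200

(A₁A₂): 60×35 by 35×32 → 60×32, cost 60·35·32 = 67200
(A₃A₄): 32×60 by 60×50 → 32×50, cost 32·60·50 = 96000
((A₁A₂)(A₃A₄)): 60×32 by 32×50 → 60×50, cost 60·32·50 = 96000; cumulative 259200
Total: 259200 scalar multiplications.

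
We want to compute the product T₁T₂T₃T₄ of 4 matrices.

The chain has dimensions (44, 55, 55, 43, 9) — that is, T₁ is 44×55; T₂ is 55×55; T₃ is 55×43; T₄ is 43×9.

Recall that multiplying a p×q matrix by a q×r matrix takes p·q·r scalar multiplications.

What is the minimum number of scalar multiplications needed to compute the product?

70290

Adjacent pairs: T₁T₂ = 44·55·55 = 133100; T₂T₃ = 55·55·43 = 130075; T₃T₄ = 55·43·9 = 21285.
Length 3: T₁..T₃: k=1: 0+130075+44·55·43=234135; k=2: 133100+0+44·55·43=237160 → min 234135 | T₂..T₄: k=2: 0+21285+55·55·9=48510; k=3: 130075+0+55·43·9=151360 → min 48510.
Length 4: T₁..T₄: k=1: 0+48510+44·55·9=70290; k=2: 133100+21285+44·55·9=176165; k=3: 234135+0+44·43·9=251163 → min 70290.
Optimal order: (T₁(T₂(T₃T₄))) with cost 70290.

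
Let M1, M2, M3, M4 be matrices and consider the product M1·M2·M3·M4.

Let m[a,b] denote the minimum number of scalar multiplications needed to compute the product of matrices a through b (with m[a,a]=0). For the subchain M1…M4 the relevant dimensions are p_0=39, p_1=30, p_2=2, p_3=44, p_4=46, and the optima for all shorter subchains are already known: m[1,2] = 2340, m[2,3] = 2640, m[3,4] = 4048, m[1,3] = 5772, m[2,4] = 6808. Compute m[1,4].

m[1,4] = min over k∈[1,3] of m[1,k]+m[k+1,4]+p_{0}·p_k·p_{4}.
k=1: 0 + 6808 + 39·30·46 = 60628; k=2: 2340 + 4048 + 39·2·46 = 9976; k=3: 5772 + 0 + 39·44·46 = 84708.
Minimum: 9976 at k=2.

9976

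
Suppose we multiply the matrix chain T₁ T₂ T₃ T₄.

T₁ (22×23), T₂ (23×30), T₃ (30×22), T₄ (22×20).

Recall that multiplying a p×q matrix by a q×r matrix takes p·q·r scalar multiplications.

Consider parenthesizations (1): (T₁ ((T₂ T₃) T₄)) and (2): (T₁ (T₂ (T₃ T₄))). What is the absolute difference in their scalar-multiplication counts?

Order (1) = (T₁ ((T₂ T₃) T₄)): (T₂ T₃): 23×30 by 30×22 → 23×22, cost 23·30·22 = 15180; ((T₂ T₃) T₄): 23×22 by 22×20 → 23×20, cost 23·22·20 = 10120; cumulative 25300; (T₁ ((T₂ T₃) T₄)): 22×23 by 23×20 → 22×20, cost 22·23·20 = 10120; cumulative 35420. Total 35420.
Order (2) = (T₁ (T₂ (T₃ T₄))): (T₃ T₄): 30×22 by 22×20 → 30×20, cost 30·22·20 = 13200; (T₂ (T₃ T₄)): 23×30 by 30×20 → 23×20, cost 23·30·20 = 13800; cumulative 27000; (T₁ (T₂ (T₃ T₄))): 22×23 by 23×20 → 22×20, cost 22·23·20 = 10120; cumulative 37120. Total 37120.
Difference: |35420 − 37120| = 1700.

1700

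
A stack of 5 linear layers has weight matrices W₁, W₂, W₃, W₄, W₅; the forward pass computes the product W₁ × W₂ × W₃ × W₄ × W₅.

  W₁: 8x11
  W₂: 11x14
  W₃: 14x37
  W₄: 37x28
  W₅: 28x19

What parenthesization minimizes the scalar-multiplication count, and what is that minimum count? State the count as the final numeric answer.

Adjacent pairs: W₁W₂ = 8·11·14 = 1232; W₂W₃ = 11·14·37 = 5698; W₃W₄ = 14·37·28 = 14504; W₄W₅ = 37·28·19 = 19684.
Length 3: W₁..W₃: k=1: 0+5698+8·11·37=8954; k=2: 1232+0+8·14·37=5376 → min 5376 | W₂..W₄: k=2: 0+14504+11·14·28=18816; k=3: 5698+0+11·37·28=17094 → min 17094 | W₃..W₅: k=3: 0+19684+14·37·19=29526; k=4: 14504+0+14·28·19=21952 → min 21952.
Length 4: W₁..W₄: k=1: 0+17094+8·11·28=19558; k=2: 1232+14504+8·14·28=18872; k=3: 5376+0+8·37·28=13664 → min 13664 | W₂..W₅: k=2: 0+21952+11·14·19=24878; k=3: 5698+19684+11·37·19=33115; k=4: 17094+0+11·28·19=22946 → min 22946.
Length 5: W₁..W₅: k=1: 0+22946+8·11·19=24618; k=2: 1232+21952+8·14·19=25312; k=3: 5376+19684+8·37·19=30684; k=4: 13664+0+8·28·19=17920 → min 17920.
Optimal parenthesization: ((((W₁ × W₂) × W₃) × W₄) × W₅) with cost 17920.

17920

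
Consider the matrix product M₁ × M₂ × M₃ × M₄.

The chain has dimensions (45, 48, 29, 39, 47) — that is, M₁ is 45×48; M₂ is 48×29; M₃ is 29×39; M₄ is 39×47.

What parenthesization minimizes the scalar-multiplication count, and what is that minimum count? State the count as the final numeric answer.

Adjacent pairs: M₁M₂ = 45·48·29 = 62640; M₂M₃ = 48·29·39 = 54288; M₃M₄ = 29·39·47 = 53157.
Length 3: M₁..M₃: k=1: 0+54288+45·48·39=138528; k=2: 62640+0+45·29·39=113535 → min 113535 | M₂..M₄: k=2: 0+53157+48·29·47=118581; k=3: 54288+0+48·39·47=142272 → min 118581.
Length 4: M₁..M₄: k=1: 0+118581+45·48·47=220101; k=2: 62640+53157+45·29·47=177132; k=3: 113535+0+45·39·47=196020 → min 177132.
Optimal parenthesization: ((M₁ × M₂) × (M₃ × M₄)) with cost 177132.

177132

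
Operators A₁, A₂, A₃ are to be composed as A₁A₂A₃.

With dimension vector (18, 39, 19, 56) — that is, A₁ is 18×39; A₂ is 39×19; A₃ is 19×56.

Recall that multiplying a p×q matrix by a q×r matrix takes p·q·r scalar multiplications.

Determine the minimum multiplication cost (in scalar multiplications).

Order (A₁(A₂A₃)): (A₂A₃): 39×19 by 19×56 → 39×56, cost 39·19·56 = 41496; (A₁(A₂A₃)): 18×39 by 39×56 → 18×56, cost 18·39·56 = 39312; cumulative 80808. Total 80808.
Order ((A₁A₂)A₃): (A₁A₂): 18×39 by 39×19 → 18×19, cost 18·39·19 = 13338; ((A₁A₂)A₃): 18×19 by 19×56 → 18×56, cost 18·19·56 = 19152; cumulative 32490. Total 32490.
Minimum: 32490.

32490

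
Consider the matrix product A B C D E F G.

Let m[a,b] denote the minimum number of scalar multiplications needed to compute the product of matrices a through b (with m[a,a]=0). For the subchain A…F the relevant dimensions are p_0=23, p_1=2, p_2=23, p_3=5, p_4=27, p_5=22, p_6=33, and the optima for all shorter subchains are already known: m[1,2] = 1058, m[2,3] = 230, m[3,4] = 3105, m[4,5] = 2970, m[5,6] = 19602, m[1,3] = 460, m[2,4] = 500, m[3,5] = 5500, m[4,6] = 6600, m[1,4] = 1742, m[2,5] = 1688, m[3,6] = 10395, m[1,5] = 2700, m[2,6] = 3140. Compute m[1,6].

4658

m[1,6] = min over k∈[1,5] of m[1,k]+m[k+1,6]+p_{0}·p_k·p_{6}.
k=1: 0 + 3140 + 23·2·33 = 4658; k=2: 1058 + 10395 + 23·23·33 = 28910; k=3: 460 + 6600 + 23·5·33 = 10855; k=4: 1742 + 19602 + 23·27·33 = 41837; k=5: 2700 + 0 + 23·22·33 = 19398.
Minimum: 4658 at k=1.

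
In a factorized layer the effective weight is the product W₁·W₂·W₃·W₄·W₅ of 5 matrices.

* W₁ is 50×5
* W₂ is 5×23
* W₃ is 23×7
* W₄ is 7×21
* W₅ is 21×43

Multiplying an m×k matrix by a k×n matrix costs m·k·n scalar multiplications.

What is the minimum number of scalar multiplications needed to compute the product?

16805

Adjacent pairs: W₁W₂ = 50·5·23 = 5750; W₂W₃ = 5·23·7 = 805; W₃W₄ = 23·7·21 = 3381; W₄W₅ = 7·21·43 = 6321.
Length 3: W₁..W₃: k=1: 0+805+50·5·7=2555; k=2: 5750+0+50·23·7=13800 → min 2555 | W₂..W₄: k=2: 0+3381+5·23·21=5796; k=3: 805+0+5·7·21=1540 → min 1540 | W₃..W₅: k=3: 0+6321+23·7·43=13244; k=4: 3381+0+23·21·43=24150 → min 13244.
Length 4: W₁..W₄: k=1: 0+1540+50·5·21=6790; k=2: 5750+3381+50·23·21=33281; k=3: 2555+0+50·7·21=9905 → min 6790 | W₂..W₅: k=2: 0+13244+5·23·43=18189; k=3: 805+6321+5·7·43=8631; k=4: 1540+0+5·21·43=6055 → min 6055.
Length 5: W₁..W₅: k=1: 0+6055+50·5·43=16805; k=2: 5750+13244+50·23·43=68444; k=3: 2555+6321+50·7·43=23926; k=4: 6790+0+50·21·43=51940 → min 16805.
Optimal order: (W₁·(((W₂·W₃)·W₄)·W₅)) with cost 16805.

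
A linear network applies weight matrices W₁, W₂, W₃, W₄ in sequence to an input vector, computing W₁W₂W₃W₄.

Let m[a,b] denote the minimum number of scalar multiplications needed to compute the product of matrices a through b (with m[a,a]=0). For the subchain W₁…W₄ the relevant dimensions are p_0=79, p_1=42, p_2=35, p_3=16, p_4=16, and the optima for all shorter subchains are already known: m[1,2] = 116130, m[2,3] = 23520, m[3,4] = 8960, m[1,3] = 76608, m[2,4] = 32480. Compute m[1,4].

85568

m[1,4] = min over k∈[1,3] of m[1,k]+m[k+1,4]+p_{0}·p_k·p_{4}.
k=1: 0 + 32480 + 79·42·16 = 85568; k=2: 116130 + 8960 + 79·35·16 = 169330; k=3: 76608 + 0 + 79·16·16 = 96832.
Minimum: 85568 at k=1.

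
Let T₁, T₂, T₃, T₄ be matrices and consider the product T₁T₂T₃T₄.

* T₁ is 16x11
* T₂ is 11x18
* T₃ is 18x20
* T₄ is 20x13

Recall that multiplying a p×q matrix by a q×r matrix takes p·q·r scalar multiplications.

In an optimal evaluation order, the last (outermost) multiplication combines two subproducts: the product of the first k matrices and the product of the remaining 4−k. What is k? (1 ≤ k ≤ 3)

1

Adjacent pairs: T₁T₂ = 16·11·18 = 3168; T₂T₃ = 11·18·20 = 3960; T₃T₄ = 18·20·13 = 4680.
Length 3: T₁..T₃: k=1: 0+3960+16·11·20=7480; k=2: 3168+0+16·18·20=8928 → min 7480 | T₂..T₄: k=2: 0+4680+11·18·13=7254; k=3: 3960+0+11·20·13=6820 → min 6820.
Top-level splits: k=1: (T₁..T₁)·(T₂..T₄) → 0+6820+16·11·13 = 9108; k=2: (T₁..T₂)·(T₃..T₄) → 3168+4680+16·18·13 = 11592; k=3: (T₁..T₃)·(T₄..T₄) → 7480+0+16·20·13 = 11640.
Best split is after T₁, i.e. k = 1.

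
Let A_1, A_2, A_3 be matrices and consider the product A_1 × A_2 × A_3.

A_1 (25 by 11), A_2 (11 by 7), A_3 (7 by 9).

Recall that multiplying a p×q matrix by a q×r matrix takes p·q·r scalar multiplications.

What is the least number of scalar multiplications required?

3168

Order (A_1 × (A_2 × A_3)): (A_2 × A_3): 11×7 by 7×9 → 11×9, cost 11·7·9 = 693; (A_1 × (A_2 × A_3)): 25×11 by 11×9 → 25×9, cost 25·11·9 = 2475; cumulative 3168. Total 3168.
Order ((A_1 × A_2) × A_3): (A_1 × A_2): 25×11 by 11×7 → 25×7, cost 25·11·7 = 1925; ((A_1 × A_2) × A_3): 25×7 by 7×9 → 25×9, cost 25·7·9 = 1575; cumulative 3500. Total 3500.
Minimum: 3168.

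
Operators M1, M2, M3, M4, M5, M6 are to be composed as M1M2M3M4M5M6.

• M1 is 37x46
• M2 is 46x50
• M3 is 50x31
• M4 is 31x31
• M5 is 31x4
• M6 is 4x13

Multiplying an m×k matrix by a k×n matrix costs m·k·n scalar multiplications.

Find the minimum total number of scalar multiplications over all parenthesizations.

Adjacent pairs: M1M2 = 37·46·50 = 85100; M2M3 = 46·50·31 = 71300; M3M4 = 50·31·31 = 48050; M4M5 = 31·31·4 = 3844; M5M6 = 31·4·13 = 1612.
Length 3: M1..M3: k=1: 0+71300+37·46·31=124062; k=2: 85100+0+37·50·31=142450 → min 124062 | M2..M4: k=2: 0+48050+46·50·31=119350; k=3: 71300+0+46·31·31=115506 → min 115506 | M3..M5: k=3: 0+3844+50·31·4=10044; k=4: 48050+0+50·31·4=54250 → min 10044 | M4..M6: k=4: 0+1612+31·31·13=14105; k=5: 3844+0+31·4·13=5456 → min 5456.
Length 4: M1..M4: k=1: 0+115506+37·46·31=168268; k=2: 85100+48050+37·50·31=190500; k=3: 124062+0+37·31·31=159619 → min 159619 | M2..M5: k=2: 0+10044+46·50·4=19244; k=3: 71300+3844+46·31·4=80848; k=4: 115506+0+46·31·4=121210 → min 19244 | M3..M6: k=3: 0+5456+50·31·13=25606; k=4: 48050+1612+50·31·13=69812; k=5: 10044+0+50·4·13=12644 → min 12644.
Length 5: M1..M5: k=1: 0+19244+37·46·4=26052; k=2: 85100+10044+37·50·4=102544; k=3: 124062+3844+37·31·4=132494; k=4: 159619+0+37·31·4=164207 → min 26052 | M2..M6: k=2: 0+12644+46·50·13=42544; k=3: 71300+5456+46·31·13=95294; k=4: 115506+1612+46·31·13=135656; k=5: 19244+0+46·4·13=21636 → min 21636.
Length 6: M1..M6: k=1: 0+21636+37·46·13=43762; k=2: 85100+12644+37·50·13=121794; k=3: 124062+5456+37·31·13=144429; k=4: 159619+1612+37·31·13=176142; k=5: 26052+0+37·4·13=27976 → min 27976.
Optimal order: ((M1(M2(M3(M4M5))))M6) with cost 27976.

27976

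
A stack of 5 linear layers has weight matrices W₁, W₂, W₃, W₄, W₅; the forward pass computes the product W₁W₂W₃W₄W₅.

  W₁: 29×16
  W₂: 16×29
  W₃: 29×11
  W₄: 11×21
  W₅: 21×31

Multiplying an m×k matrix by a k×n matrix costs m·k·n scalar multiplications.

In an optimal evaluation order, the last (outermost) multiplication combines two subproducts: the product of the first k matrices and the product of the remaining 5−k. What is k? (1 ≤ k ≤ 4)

3

Adjacent pairs: W₁W₂ = 29·16·29 = 13456; W₂W₃ = 16·29·11 = 5104; W₃W₄ = 29·11·21 = 6699; W₄W₅ = 11·21·31 = 7161.
Length 3: W₁..W₃: k=1: 0+5104+29·16·11=10208; k=2: 13456+0+29·29·11=22707 → min 10208 | W₂..W₄: k=2: 0+6699+16·29·21=16443; k=3: 5104+0+16·11·21=8800 → min 8800 | W₃..W₅: k=3: 0+7161+29·11·31=17050; k=4: 6699+0+29·21·31=25578 → min 17050.
Length 4: W₁..W₄: k=1: 0+8800+29·16·21=18544; k=2: 13456+6699+29·29·21=37816; k=3: 10208+0+29·11·21=16907 → min 16907 | W₂..W₅: k=2: 0+17050+16·29·31=31434; k=3: 5104+7161+16·11·31=17721; k=4: 8800+0+16·21·31=19216 → min 17721.
Top-level splits: k=1: (W₁..W₁)·(W₂..W₅) → 0+17721+29·16·31 = 32105; k=2: (W₁..W₂)·(W₃..W₅) → 13456+17050+29·29·31 = 56577; k=3: (W₁..W₃)·(W₄..W₅) → 10208+7161+29·11·31 = 27258; k=4: (W₁..W₄)·(W₅..W₅) → 16907+0+29·21·31 = 35786.
Best split is after W₃, i.e. k = 3.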